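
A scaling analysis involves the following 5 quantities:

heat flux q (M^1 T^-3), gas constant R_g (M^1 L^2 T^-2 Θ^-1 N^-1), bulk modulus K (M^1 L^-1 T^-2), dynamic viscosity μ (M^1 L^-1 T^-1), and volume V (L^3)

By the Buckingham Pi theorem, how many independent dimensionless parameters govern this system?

There are 5 variables and 5 base dimensions (M, L, T, Θ, N).
The dimension matrix has rank 4 (less than 5: the dimension vectors are linearly dependent).
Independent dimensionless groups: 5 − 4 = 1.

1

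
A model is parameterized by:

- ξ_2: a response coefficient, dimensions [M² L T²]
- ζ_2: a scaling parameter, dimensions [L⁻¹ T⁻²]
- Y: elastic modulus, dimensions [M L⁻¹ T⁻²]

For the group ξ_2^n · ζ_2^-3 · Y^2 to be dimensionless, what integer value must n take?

-1

Balance the M exponent: (2)·n from ξ_2, plus −3·(0) + 2·(1) = 2 from the rest, must sum to zero.
2n + 2 = 0, so n = -1.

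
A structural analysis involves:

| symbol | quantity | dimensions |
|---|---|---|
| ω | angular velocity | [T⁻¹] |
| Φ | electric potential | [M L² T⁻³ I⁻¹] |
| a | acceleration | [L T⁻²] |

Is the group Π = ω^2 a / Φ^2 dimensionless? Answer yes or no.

no

Sum the exponent of each base dimension across the product:
  M: 2·[ω]_M − 2·[Φ]_M + [a]_M = 2·(0) − 2·(1) + (0) = -2
  L: 2·[ω]_L − 2·[Φ]_L + [a]_L = 2·(0) − 2·(2) + (1) = -3
  T: 2·[ω]_T − 2·[Φ]_T + [a]_T = 2·(-1) − 2·(-3) + (-2) = 2
  I: 2·[ω]_I − 2·[Φ]_I + [a]_I = 2·(0) − 2·(-1) + (0) = 2
Net dimensions [M⁻² L⁻³ T² I²] ≠ [1] — not dimensionless.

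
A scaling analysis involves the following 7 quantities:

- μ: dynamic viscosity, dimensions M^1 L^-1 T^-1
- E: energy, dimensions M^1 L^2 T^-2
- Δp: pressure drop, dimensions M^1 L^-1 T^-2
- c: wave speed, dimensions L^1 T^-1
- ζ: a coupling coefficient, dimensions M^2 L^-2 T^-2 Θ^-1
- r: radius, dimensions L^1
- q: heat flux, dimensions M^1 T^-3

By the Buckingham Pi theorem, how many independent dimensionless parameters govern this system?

3

There are 7 variables and 4 base dimensions (M, L, T, Θ).
The dimension matrix has rank 4.
Independent dimensionless groups: 7 − 4 = 3.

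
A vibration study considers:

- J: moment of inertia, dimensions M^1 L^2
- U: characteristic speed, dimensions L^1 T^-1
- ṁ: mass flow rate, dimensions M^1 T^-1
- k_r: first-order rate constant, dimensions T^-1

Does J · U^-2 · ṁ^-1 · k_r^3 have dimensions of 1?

yes

Sum the exponent of each base dimension across the product:
  M: [J]_M − 2·[U]_M − [ṁ]_M + 3·[k_r]_M = (1) − 2·(0) − (1) + 3·(0) = 0
  L: [J]_L − 2·[U]_L − [ṁ]_L + 3·[k_r]_L = (2) − 2·(1) − (0) + 3·(0) = 0
  T: [J]_T − 2·[U]_T − [ṁ]_T + 3·[k_r]_T = (0) − 2·(-1) − (-1) + 3·(-1) = 0
All base exponents vanish — dimensionless.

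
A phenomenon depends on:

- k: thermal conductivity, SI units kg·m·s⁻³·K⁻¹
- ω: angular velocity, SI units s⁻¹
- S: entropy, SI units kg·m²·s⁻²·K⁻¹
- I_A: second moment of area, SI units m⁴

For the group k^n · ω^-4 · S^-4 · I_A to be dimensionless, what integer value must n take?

Balance the M exponent: (1)·n from k, plus −4·(0) − 4·(1) + (0) = -4 from the rest, must sum to zero.
n − 4 = 0, so n = 4.

4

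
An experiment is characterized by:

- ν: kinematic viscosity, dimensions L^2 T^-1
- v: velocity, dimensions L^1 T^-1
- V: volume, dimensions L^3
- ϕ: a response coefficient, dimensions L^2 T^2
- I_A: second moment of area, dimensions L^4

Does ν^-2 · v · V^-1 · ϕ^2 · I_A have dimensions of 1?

no

Sum the exponent of each base dimension across the product:
  L: −2·[ν]_L + [v]_L − [V]_L + 2·[ϕ]_L + [I_A]_L = −2·(2) + (1) − (3) + 2·(2) + (4) = 2
  T: −2·[ν]_T + [v]_T − [V]_T + 2·[ϕ]_T + [I_A]_T = −2·(-1) + (-1) − (0) + 2·(2) + (0) = 5
Net dimensions [L² T⁵] ≠ [1] — not dimensionless.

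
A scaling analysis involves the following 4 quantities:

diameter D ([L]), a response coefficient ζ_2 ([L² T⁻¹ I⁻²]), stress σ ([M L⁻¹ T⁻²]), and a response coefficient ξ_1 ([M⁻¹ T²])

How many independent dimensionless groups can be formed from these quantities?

There are 4 variables and 4 base dimensions (M, L, T, I).
The dimension matrix has rank 3 (less than 4: the dimension vectors are linearly dependent).
Independent dimensionless groups: 4 − 3 = 1.

1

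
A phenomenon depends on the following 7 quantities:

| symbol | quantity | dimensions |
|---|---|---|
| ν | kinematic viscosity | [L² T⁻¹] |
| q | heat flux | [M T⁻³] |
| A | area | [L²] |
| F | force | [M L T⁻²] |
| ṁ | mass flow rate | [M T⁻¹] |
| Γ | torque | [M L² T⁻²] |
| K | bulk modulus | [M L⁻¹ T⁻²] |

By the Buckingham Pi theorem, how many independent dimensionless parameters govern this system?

4

There are 7 variables and 3 base dimensions (M, L, T).
The dimension matrix has rank 3.
Independent dimensionless groups: 7 − 3 = 4.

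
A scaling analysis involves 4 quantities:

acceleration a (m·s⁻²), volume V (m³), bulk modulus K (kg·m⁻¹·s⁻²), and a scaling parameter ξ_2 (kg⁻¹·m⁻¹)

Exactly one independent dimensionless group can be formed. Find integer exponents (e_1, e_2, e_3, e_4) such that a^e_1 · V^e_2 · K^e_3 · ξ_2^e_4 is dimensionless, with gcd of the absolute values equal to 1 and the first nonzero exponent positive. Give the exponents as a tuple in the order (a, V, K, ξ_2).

M: e_1·(0) + e_2·(0) + e_3·(1) + e_4·(-1) = 0
L: e_1·(1) + e_2·(3) + e_3·(-1) + e_4·(-1) = 0
T: e_1·(-2) + e_2·(0) + e_3·(-2) + e_4·(0) = 0
Solving this homogeneous linear system for the smallest-integer solution (first nonzero entry positive) gives (1, -1, -1, -1).

(1, -1, -1, -1)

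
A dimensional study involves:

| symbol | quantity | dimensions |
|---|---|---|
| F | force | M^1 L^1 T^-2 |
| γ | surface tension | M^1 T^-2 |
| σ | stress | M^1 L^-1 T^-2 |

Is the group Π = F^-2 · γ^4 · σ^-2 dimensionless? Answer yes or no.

yes

Sum the exponent of each base dimension across the product:
  M: −2·[F]_M + 4·[γ]_M − 2·[σ]_M = −2·(1) + 4·(1) − 2·(1) = 0
  L: −2·[F]_L + 4·[γ]_L − 2·[σ]_L = −2·(1) + 4·(0) − 2·(-1) = 0
  T: −2·[F]_T + 4·[γ]_T − 2·[σ]_T = −2·(-2) + 4·(-2) − 2·(-2) = 0
All base exponents vanish — dimensionless.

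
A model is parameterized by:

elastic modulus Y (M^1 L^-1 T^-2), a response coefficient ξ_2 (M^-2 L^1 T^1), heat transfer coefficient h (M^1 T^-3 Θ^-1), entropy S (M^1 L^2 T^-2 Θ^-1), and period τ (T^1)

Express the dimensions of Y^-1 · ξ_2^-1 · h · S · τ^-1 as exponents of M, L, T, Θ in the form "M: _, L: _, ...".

M: 3, L: 2, T: -5, Θ: -2

Collect each base-dimension exponent across the product:
  M: −(1) − (-2) + (1) + (1) − (0) = 3
  L: −(-1) − (1) + (0) + (2) − (0) = 2
  T: −(-2) − (1) + (-3) + (-2) − (1) = -5
  Θ: −(0) − (0) + (-1) + (-1) − (0) = -2
So the dimensions are [M³ L² T⁻⁵ Θ⁻²].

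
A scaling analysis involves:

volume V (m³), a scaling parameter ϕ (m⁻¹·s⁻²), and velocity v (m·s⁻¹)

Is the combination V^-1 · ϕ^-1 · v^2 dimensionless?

yes

Sum the exponent of each base dimension across the product:
  L: −[V]_L − [ϕ]_L + 2·[v]_L = −(3) − (-1) + 2·(1) = 0
  T: −[V]_T − [ϕ]_T + 2·[v]_T = −(0) − (-2) + 2·(-1) = 0
All base exponents vanish — dimensionless.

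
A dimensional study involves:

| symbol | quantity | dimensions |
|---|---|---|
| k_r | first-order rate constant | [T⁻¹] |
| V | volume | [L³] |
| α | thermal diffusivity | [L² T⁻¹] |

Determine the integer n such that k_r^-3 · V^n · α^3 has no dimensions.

-2

Balance the L exponent: (3)·n from V, plus −3·(0) + 3·(2) = 6 from the rest, must sum to zero.
3n + 6 = 0, so n = -2.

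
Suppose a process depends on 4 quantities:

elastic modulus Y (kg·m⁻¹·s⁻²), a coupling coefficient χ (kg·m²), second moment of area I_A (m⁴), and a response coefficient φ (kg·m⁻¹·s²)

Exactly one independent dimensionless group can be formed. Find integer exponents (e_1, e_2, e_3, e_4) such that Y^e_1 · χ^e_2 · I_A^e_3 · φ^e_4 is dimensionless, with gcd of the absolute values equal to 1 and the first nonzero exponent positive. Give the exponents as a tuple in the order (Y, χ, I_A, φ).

(2, -4, 3, 2)

M: e_1·(1) + e_2·(1) + e_3·(0) + e_4·(1) = 0
L: e_1·(-1) + e_2·(2) + e_3·(4) + e_4·(-1) = 0
T: e_1·(-2) + e_2·(0) + e_3·(0) + e_4·(2) = 0
Solving this homogeneous linear system for the smallest-integer solution (first nonzero entry positive) gives (2, -4, 3, 2).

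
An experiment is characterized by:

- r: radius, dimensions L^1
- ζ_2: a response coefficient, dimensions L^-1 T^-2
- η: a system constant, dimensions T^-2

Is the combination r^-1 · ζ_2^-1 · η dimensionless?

yes

Sum the exponent of each base dimension across the product:
  L: −[r]_L − [ζ_2]_L + [η]_L = −(1) − (-1) + (0) = 0
  T: −[r]_T − [ζ_2]_T + [η]_T = −(0) − (-2) + (-2) = 0
All base exponents vanish — dimensionless.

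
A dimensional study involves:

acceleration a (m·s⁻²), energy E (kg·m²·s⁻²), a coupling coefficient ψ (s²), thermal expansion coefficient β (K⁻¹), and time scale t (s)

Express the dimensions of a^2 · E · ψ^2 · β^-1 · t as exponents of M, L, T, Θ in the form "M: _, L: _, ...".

M: 1, L: 4, T: -1, Θ: 1

Collect each base-dimension exponent across the product:
  M: 2·(0) + (1) + 2·(0) − (0) + (0) = 1
  L: 2·(1) + (2) + 2·(0) − (0) + (0) = 4
  T: 2·(-2) + (-2) + 2·(2) − (0) + (1) = -1
  Θ: 2·(0) + (0) + 2·(0) − (-1) + (0) = 1
So the dimensions are [M L⁴ T⁻¹ Θ].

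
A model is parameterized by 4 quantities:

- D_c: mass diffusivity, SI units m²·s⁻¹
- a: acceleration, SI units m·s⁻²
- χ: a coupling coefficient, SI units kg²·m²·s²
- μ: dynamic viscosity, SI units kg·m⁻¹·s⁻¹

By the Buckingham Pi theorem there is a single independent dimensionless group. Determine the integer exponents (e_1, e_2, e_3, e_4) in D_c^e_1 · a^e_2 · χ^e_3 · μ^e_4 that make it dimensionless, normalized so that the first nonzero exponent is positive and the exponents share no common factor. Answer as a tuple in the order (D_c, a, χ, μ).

M: e_1·(0) + e_2·(0) + e_3·(2) + e_4·(1) = 0
L: e_1·(2) + e_2·(1) + e_3·(2) + e_4·(-1) = 0
T: e_1·(-1) + e_2·(-2) + e_3·(2) + e_4·(-1) = 0
Solving this homogeneous linear system for the smallest-integer solution (first nonzero entry positive) gives (4, -4, -1, 2).

(4, -4, -1, 2)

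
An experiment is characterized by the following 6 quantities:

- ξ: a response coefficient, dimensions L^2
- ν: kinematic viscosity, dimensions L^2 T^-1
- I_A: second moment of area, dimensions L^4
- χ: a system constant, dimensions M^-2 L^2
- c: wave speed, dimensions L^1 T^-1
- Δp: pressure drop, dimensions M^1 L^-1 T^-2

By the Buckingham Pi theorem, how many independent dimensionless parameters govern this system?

There are 6 variables and 3 base dimensions (M, L, T).
The dimension matrix has rank 3.
Independent dimensionless groups: 6 − 3 = 3.

3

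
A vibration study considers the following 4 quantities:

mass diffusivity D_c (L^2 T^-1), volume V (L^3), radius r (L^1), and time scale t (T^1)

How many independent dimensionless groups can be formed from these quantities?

2

There are 4 variables and 2 base dimensions (L, T).
The dimension matrix has rank 2.
Independent dimensionless groups: 4 − 2 = 2.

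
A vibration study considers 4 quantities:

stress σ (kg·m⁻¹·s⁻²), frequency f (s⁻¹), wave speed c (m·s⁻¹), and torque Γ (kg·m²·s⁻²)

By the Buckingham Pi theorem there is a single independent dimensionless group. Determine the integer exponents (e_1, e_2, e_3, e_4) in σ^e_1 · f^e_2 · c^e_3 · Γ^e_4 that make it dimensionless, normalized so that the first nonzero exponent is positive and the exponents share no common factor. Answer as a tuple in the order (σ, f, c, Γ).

(1, -3, 3, -1)

M: e_1·(1) + e_2·(0) + e_3·(0) + e_4·(1) = 0
L: e_1·(-1) + e_2·(0) + e_3·(1) + e_4·(2) = 0
T: e_1·(-2) + e_2·(-1) + e_3·(-1) + e_4·(-2) = 0
Solving this homogeneous linear system for the smallest-integer solution (first nonzero entry positive) gives (1, -3, 3, -1).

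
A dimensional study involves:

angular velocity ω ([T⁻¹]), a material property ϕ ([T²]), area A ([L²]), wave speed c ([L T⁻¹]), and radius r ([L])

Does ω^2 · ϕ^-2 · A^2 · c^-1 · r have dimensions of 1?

no

Sum the exponent of each base dimension across the product:
  L: 2·[ω]_L − 2·[ϕ]_L + 2·[A]_L − [c]_L + [r]_L = 2·(0) − 2·(0) + 2·(2) − (1) + (1) = 4
  T: 2·[ω]_T − 2·[ϕ]_T + 2·[A]_T − [c]_T + [r]_T = 2·(-1) − 2·(2) + 2·(0) − (-1) + (0) = -5
Net dimensions [L⁴ T⁻⁵] ≠ [1] — not dimensionless.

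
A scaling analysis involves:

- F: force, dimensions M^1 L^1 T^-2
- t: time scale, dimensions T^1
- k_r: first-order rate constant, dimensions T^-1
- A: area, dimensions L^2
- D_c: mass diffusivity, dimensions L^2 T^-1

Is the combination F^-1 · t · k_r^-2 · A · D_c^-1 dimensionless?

Sum the exponent of each base dimension across the product:
  M: −[F]_M + [t]_M − 2·[k_r]_M + [A]_M − [D_c]_M = −(1) + (0) − 2·(0) + (0) − (0) = -1
  L: −[F]_L + [t]_L − 2·[k_r]_L + [A]_L − [D_c]_L = −(1) + (0) − 2·(0) + (2) − (2) = -1
  T: −[F]_T + [t]_T − 2·[k_r]_T + [A]_T − [D_c]_T = −(-2) + (1) − 2·(-1) + (0) − (-1) = 6
Net dimensions [M⁻¹ L⁻¹ T⁶] ≠ [1] — not dimensionless.

no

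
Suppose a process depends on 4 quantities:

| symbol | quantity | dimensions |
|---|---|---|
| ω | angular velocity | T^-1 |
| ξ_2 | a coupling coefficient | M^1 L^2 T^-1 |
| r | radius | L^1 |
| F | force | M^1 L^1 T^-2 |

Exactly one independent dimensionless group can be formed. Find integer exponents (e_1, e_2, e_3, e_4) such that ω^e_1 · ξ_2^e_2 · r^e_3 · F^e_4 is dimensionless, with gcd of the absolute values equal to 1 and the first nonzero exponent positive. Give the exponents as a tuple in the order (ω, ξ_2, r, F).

M: e_1·(0) + e_2·(1) + e_3·(0) + e_4·(1) = 0
L: e_1·(0) + e_2·(2) + e_3·(1) + e_4·(1) = 0
T: e_1·(-1) + e_2·(-1) + e_3·(0) + e_4·(-2) = 0
Solving this homogeneous linear system for the smallest-integer solution (first nonzero entry positive) gives (1, 1, -1, -1).

(1, 1, -1, -1)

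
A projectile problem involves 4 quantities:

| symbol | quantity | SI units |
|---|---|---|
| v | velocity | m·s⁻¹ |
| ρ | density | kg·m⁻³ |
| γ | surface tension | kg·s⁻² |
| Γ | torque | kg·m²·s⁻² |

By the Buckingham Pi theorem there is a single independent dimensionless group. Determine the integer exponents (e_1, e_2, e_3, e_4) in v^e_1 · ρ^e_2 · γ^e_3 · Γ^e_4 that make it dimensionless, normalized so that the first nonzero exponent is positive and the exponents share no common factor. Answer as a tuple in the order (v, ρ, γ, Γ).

(4, 2, -3, 1)

M: e_1·(0) + e_2·(1) + e_3·(1) + e_4·(1) = 0
L: e_1·(1) + e_2·(-3) + e_3·(0) + e_4·(2) = 0
T: e_1·(-1) + e_2·(0) + e_3·(-2) + e_4·(-2) = 0
Solving this homogeneous linear system for the smallest-integer solution (first nonzero entry positive) gives (4, 2, -3, 1).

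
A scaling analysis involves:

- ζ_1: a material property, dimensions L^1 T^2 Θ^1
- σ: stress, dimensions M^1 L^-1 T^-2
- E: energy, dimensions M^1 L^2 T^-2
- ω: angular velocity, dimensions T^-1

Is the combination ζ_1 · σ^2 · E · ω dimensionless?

no

Sum the exponent of each base dimension across the product:
  M: [ζ_1]_M + 2·[σ]_M + [E]_M + [ω]_M = (0) + 2·(1) + (1) + (0) = 3
  L: [ζ_1]_L + 2·[σ]_L + [E]_L + [ω]_L = (1) + 2·(-1) + (2) + (0) = 1
  T: [ζ_1]_T + 2·[σ]_T + [E]_T + [ω]_T = (2) + 2·(-2) + (-2) + (-1) = -5
  Θ: [ζ_1]_Θ + 2·[σ]_Θ + [E]_Θ + [ω]_Θ = (1) + 2·(0) + (0) + (0) = 1
Net dimensions [M³ L T⁻⁵ Θ] ≠ [1] — not dimensionless.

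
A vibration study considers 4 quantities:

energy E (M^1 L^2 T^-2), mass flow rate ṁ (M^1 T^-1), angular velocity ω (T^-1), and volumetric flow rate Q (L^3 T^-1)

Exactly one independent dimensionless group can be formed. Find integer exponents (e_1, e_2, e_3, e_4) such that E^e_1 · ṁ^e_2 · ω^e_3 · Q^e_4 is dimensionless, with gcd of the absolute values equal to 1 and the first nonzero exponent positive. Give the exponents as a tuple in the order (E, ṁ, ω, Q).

(3, -3, -1, -2)

M: e_1·(1) + e_2·(1) + e_3·(0) + e_4·(0) = 0
L: e_1·(2) + e_2·(0) + e_3·(0) + e_4·(3) = 0
T: e_1·(-2) + e_2·(-1) + e_3·(-1) + e_4·(-1) = 0
Solving this homogeneous linear system for the smallest-integer solution (first nonzero entry positive) gives (3, -3, -1, -2).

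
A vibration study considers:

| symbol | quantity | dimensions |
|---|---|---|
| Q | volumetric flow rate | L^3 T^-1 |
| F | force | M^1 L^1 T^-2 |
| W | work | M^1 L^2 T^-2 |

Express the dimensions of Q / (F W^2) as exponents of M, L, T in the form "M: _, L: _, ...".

Collect each base-dimension exponent across the product:
  M: (0) − (1) − 2·(1) = -3
  L: (3) − (1) − 2·(2) = -2
  T: (-1) − (-2) − 2·(-2) = 5
So the dimensions are [M⁻³ L⁻² T⁵].

M: -3, L: -2, T: 5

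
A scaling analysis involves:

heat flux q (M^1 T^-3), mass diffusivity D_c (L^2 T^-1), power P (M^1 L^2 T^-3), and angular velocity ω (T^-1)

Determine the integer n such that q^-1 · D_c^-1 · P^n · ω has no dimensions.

1

Balance the M exponent: (1)·n from P, plus −(1) − (0) + (0) = -1 from the rest, must sum to zero.
n − 1 = 0, so n = 1.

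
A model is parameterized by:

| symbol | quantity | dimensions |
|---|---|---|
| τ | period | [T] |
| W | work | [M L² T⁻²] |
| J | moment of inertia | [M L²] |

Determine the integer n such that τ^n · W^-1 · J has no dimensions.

Balance the T exponent: (1)·n from τ, plus −(-2) + (0) = 2 from the rest, must sum to zero.
n + 2 = 0, so n = -2.

-2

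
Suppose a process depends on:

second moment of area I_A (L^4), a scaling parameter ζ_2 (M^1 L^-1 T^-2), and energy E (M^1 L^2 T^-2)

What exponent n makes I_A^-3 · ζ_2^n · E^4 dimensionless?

Balance the M exponent: (1)·n from ζ_2, plus −3·(0) + 4·(1) = 4 from the rest, must sum to zero.
n + 4 = 0, so n = -4.

-4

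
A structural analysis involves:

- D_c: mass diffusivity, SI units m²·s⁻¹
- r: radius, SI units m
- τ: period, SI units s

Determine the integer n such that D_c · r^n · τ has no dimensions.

-2

Balance the L exponent: (1)·n from r, plus (2) + (0) = 2 from the rest, must sum to zero.
n + 2 = 0, so n = -2.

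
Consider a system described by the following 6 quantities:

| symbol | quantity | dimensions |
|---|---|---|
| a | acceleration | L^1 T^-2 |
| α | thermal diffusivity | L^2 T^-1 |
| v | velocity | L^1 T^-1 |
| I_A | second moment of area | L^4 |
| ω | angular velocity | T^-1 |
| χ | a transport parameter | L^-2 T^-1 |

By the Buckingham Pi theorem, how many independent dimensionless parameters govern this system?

4

There are 6 variables and 2 base dimensions (L, T).
The dimension matrix has rank 2.
Independent dimensionless groups: 6 − 2 = 4.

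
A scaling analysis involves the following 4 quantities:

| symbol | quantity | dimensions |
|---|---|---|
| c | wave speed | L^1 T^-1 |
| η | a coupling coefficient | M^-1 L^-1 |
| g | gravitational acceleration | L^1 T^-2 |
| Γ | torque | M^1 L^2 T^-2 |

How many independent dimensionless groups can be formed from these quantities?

There are 4 variables and 3 base dimensions (M, L, T).
The dimension matrix has rank 3.
Independent dimensionless groups: 4 − 3 = 1.

1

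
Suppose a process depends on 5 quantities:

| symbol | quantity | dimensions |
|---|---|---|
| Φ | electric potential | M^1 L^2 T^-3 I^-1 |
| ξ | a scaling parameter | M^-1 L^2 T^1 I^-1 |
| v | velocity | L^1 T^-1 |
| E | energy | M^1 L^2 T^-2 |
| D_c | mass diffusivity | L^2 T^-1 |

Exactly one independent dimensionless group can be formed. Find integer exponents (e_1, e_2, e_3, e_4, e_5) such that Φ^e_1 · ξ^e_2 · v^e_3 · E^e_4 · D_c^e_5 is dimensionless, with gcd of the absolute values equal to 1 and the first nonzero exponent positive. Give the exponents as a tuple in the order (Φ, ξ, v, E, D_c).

(1, -1, -4, -2, 4)

M: e_1·(1) + e_2·(-1) + e_3·(0) + e_4·(1) + e_5·(0) = 0
L: e_1·(2) + e_2·(2) + e_3·(1) + e_4·(2) + e_5·(2) = 0
T: e_1·(-3) + e_2·(1) + e_3·(-1) + e_4·(-2) + e_5·(-1) = 0
I: e_1·(-1) + e_2·(-1) + e_3·(0) + e_4·(0) + e_5·(0) = 0
Solving this homogeneous linear system for the smallest-integer solution (first nonzero entry positive) gives (1, -1, -4, -2, 4).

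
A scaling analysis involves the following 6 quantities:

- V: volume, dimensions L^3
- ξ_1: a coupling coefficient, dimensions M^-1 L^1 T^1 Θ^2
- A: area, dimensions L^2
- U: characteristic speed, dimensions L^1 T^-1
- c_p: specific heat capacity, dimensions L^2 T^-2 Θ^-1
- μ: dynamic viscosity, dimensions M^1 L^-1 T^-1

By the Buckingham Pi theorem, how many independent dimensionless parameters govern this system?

2

There are 6 variables and 4 base dimensions (M, L, T, Θ).
The dimension matrix has rank 4.
Independent dimensionless groups: 6 − 4 = 2.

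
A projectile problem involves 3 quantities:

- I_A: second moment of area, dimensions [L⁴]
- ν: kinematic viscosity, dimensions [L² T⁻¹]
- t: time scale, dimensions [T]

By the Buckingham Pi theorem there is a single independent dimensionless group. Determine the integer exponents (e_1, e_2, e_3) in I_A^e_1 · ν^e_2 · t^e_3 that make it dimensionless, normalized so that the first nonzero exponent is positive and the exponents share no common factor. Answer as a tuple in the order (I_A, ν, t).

(1, -2, -2)

L: e_1·(4) + e_2·(2) + e_3·(0) = 0
T: e_1·(0) + e_2·(-1) + e_3·(1) = 0
Solving this homogeneous linear system for the smallest-integer solution (first nonzero entry positive) gives (1, -2, -2).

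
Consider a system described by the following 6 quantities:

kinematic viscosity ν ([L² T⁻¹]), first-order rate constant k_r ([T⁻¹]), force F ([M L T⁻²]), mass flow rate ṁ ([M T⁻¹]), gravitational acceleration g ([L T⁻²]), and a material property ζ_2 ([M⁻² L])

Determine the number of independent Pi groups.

3

There are 6 variables and 3 base dimensions (M, L, T).
The dimension matrix has rank 3.
Independent dimensionless groups: 6 − 3 = 3.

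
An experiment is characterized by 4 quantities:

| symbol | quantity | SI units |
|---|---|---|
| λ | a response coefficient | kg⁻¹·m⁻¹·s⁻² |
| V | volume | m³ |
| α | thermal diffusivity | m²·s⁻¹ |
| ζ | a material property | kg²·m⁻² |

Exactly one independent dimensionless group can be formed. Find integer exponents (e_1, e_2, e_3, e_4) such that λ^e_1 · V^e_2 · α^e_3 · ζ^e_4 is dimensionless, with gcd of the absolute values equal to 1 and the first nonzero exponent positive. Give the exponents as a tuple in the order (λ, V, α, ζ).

M: e_1·(-1) + e_2·(0) + e_3·(0) + e_4·(2) = 0
L: e_1·(-1) + e_2·(3) + e_3·(2) + e_4·(-2) = 0
T: e_1·(-2) + e_2·(0) + e_3·(-1) + e_4·(0) = 0
Solving this homogeneous linear system for the smallest-integer solution (first nonzero entry positive) gives (2, 4, -4, 1).

(2, 4, -4, 1)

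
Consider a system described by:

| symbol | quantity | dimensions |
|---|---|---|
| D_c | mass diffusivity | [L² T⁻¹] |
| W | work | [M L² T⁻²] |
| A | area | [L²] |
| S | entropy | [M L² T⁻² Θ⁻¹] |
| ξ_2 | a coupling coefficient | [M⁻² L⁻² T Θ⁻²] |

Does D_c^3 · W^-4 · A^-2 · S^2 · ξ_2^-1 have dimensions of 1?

yes

Sum the exponent of each base dimension across the product:
  M: 3·[D_c]_M − 4·[W]_M − 2·[A]_M + 2·[S]_M − [ξ_2]_M = 3·(0) − 4·(1) − 2·(0) + 2·(1) − (-2) = 0
  L: 3·[D_c]_L − 4·[W]_L − 2·[A]_L + 2·[S]_L − [ξ_2]_L = 3·(2) − 4·(2) − 2·(2) + 2·(2) − (-2) = 0
  T: 3·[D_c]_T − 4·[W]_T − 2·[A]_T + 2·[S]_T − [ξ_2]_T = 3·(-1) − 4·(-2) − 2·(0) + 2·(-2) − (1) = 0
  Θ: 3·[D_c]_Θ − 4·[W]_Θ − 2·[A]_Θ + 2·[S]_Θ − [ξ_2]_Θ = 3·(0) − 4·(0) − 2·(0) + 2·(-1) − (-2) = 0
All base exponents vanish — dimensionless.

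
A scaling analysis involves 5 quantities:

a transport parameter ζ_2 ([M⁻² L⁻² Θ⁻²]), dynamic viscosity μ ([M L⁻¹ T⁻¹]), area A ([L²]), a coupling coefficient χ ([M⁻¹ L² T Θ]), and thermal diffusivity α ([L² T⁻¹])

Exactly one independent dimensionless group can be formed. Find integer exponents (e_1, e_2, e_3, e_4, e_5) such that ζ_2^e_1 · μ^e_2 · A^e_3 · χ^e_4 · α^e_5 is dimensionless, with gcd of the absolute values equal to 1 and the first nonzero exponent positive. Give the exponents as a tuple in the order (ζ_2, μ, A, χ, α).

M: e_1·(-2) + e_2·(1) + e_3·(0) + e_4·(-1) + e_5·(0) = 0
L: e_1·(-2) + e_2·(-1) + e_3·(2) + e_4·(2) + e_5·(2) = 0
T: e_1·(0) + e_2·(-1) + e_3·(0) + e_4·(1) + e_5·(-1) = 0
Θ: e_1·(-2) + e_2·(0) + e_3·(0) + e_4·(1) + e_5·(0) = 0
Solving this homogeneous linear system for the smallest-integer solution (first nonzero entry positive) gives (1, 4, 3, 2, -2).

(1, 4, 3, 2, -2)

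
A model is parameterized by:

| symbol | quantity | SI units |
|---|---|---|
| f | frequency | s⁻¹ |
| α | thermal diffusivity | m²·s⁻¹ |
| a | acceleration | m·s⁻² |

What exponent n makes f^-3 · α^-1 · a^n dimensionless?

2

Balance the L exponent: (1)·n from a, plus −3·(0) − (2) = -2 from the rest, must sum to zero.
n − 2 = 0, so n = 2.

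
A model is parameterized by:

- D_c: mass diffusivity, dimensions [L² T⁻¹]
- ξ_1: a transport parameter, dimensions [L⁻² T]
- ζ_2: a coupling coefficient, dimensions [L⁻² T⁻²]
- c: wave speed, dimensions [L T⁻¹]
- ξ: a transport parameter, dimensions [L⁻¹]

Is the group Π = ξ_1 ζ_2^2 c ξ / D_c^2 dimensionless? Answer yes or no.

no

Sum the exponent of each base dimension across the product:
  L: −2·[D_c]_L + [ξ_1]_L + 2·[ζ_2]_L + [c]_L + [ξ]_L = −2·(2) + (-2) + 2·(-2) + (1) + (-1) = -10
  T: −2·[D_c]_T + [ξ_1]_T + 2·[ζ_2]_T + [c]_T + [ξ]_T = −2·(-1) + (1) + 2·(-2) + (-1) + (0) = -2
Net dimensions [L⁻¹⁰ T⁻²] ≠ [1] — not dimensionless.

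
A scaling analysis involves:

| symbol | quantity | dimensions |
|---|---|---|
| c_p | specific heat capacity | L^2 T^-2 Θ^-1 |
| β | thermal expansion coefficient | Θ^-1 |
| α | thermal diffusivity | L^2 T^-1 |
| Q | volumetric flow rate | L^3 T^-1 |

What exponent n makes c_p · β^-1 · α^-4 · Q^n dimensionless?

2

Balance the L exponent: (3)·n from Q, plus (2) − (0) − 4·(2) = -6 from the rest, must sum to zero.
3n − 6 = 0, so n = 2.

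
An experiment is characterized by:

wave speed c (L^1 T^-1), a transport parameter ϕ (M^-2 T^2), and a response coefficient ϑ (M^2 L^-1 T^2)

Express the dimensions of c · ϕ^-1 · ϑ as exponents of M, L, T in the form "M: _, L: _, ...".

Collect each base-dimension exponent across the product:
  M: (0) − (-2) + (2) = 4
  L: (1) − (0) + (-1) = 0
  T: (-1) − (2) + (2) = -1
So the dimensions are [M⁴ T⁻¹].

M: 4, L: 0, T: -1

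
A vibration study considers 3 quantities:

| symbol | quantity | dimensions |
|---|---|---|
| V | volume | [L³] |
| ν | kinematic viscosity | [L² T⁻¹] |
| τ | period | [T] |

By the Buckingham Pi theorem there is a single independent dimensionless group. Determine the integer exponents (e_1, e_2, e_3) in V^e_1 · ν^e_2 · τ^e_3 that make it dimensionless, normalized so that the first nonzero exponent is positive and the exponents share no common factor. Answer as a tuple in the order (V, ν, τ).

(2, -3, -3)

L: e_1·(3) + e_2·(2) + e_3·(0) = 0
T: e_1·(0) + e_2·(-1) + e_3·(1) = 0
Solving this homogeneous linear system for the smallest-integer solution (first nonzero entry positive) gives (2, -3, -3).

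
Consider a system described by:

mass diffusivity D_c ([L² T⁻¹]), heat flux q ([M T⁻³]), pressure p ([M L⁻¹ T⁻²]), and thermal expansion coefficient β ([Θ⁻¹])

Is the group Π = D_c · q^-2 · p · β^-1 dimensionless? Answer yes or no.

Sum the exponent of each base dimension across the product:
  M: [D_c]_M − 2·[q]_M + [p]_M − [β]_M = (0) − 2·(1) + (1) − (0) = -1
  L: [D_c]_L − 2·[q]_L + [p]_L − [β]_L = (2) − 2·(0) + (-1) − (0) = 1
  T: [D_c]_T − 2·[q]_T + [p]_T − [β]_T = (-1) − 2·(-3) + (-2) − (0) = 3
  Θ: [D_c]_Θ − 2·[q]_Θ + [p]_Θ − [β]_Θ = (0) − 2·(0) + (0) − (-1) = 1
Net dimensions [M⁻¹ L T³ Θ] ≠ [1] — not dimensionless.

no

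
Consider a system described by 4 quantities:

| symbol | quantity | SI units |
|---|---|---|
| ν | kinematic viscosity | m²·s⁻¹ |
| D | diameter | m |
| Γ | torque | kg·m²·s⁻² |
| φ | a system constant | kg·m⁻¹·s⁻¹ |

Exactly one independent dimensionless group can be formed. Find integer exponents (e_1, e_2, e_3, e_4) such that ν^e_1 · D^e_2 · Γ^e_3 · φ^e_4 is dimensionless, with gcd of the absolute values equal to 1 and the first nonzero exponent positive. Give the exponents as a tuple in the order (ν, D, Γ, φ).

(1, 1, -1, 1)

M: e_1·(0) + e_2·(0) + e_3·(1) + e_4·(1) = 0
L: e_1·(2) + e_2·(1) + e_3·(2) + e_4·(-1) = 0
T: e_1·(-1) + e_2·(0) + e_3·(-2) + e_4·(-1) = 0
Solving this homogeneous linear system for the smallest-integer solution (first nonzero entry positive) gives (1, 1, -1, 1).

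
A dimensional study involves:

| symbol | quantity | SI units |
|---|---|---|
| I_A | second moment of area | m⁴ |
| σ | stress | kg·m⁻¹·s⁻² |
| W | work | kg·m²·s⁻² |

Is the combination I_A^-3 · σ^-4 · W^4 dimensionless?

Sum the exponent of each base dimension across the product:
  M: −3·[I_A]_M − 4·[σ]_M + 4·[W]_M = −3·(0) − 4·(1) + 4·(1) = 0
  L: −3·[I_A]_L − 4·[σ]_L + 4·[W]_L = −3·(4) − 4·(-1) + 4·(2) = 0
  T: −3·[I_A]_T − 4·[σ]_T + 4·[W]_T = −3·(0) − 4·(-2) + 4·(-2) = 0
  I: −3·[I_A]_I − 4·[σ]_I + 4·[W]_I = −3·(0) − 4·(0) + 4·(0) = 0
All base exponents vanish — dimensionless.

yes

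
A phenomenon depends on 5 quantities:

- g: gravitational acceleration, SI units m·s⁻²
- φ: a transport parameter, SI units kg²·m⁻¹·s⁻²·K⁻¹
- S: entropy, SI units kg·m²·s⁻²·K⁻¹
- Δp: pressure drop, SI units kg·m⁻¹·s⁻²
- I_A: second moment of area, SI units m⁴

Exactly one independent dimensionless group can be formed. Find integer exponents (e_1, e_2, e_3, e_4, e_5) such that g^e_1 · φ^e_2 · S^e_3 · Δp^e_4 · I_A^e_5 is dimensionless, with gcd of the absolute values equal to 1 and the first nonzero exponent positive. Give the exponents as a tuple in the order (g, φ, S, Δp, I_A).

(4, 4, -4, -4, 1)

M: e_1·(0) + e_2·(2) + e_3·(1) + e_4·(1) + e_5·(0) = 0
L: e_1·(1) + e_2·(-1) + e_3·(2) + e_4·(-1) + e_5·(4) = 0
T: e_1·(-2) + e_2·(-2) + e_3·(-2) + e_4·(-2) + e_5·(0) = 0
Θ: e_1·(0) + e_2·(-1) + e_3·(-1) + e_4·(0) + e_5·(0) = 0
Solving this homogeneous linear system for the smallest-integer solution (first nonzero entry positive) gives (4, 4, -4, -4, 1).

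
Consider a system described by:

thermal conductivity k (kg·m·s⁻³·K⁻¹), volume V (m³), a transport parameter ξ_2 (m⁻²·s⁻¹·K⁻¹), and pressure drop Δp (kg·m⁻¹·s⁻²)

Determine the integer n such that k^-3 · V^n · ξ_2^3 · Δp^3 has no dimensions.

Balance the L exponent: (3)·n from V, plus −3·(1) + 3·(-2) + 3·(-1) = -12 from the rest, must sum to zero.
3n − 12 = 0, so n = 4.

4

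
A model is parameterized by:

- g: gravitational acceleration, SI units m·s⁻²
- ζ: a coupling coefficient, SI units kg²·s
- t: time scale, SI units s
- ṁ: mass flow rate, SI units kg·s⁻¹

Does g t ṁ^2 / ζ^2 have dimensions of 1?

Sum the exponent of each base dimension across the product:
  M: [g]_M − 2·[ζ]_M + [t]_M + 2·[ṁ]_M = (0) − 2·(2) + (0) + 2·(1) = -2
  L: [g]_L − 2·[ζ]_L + [t]_L + 2·[ṁ]_L = (1) − 2·(0) + (0) + 2·(0) = 1
  T: [g]_T − 2·[ζ]_T + [t]_T + 2·[ṁ]_T = (-2) − 2·(1) + (1) + 2·(-1) = -5
Net dimensions [M⁻² L T⁻⁵] ≠ [1] — not dimensionless.

no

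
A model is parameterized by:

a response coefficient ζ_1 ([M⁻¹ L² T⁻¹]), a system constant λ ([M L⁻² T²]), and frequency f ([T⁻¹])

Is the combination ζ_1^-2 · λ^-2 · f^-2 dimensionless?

Sum the exponent of each base dimension across the product:
  M: −2·[ζ_1]_M − 2·[λ]_M − 2·[f]_M = −2·(-1) − 2·(1) − 2·(0) = 0
  L: −2·[ζ_1]_L − 2·[λ]_L − 2·[f]_L = −2·(2) − 2·(-2) − 2·(0) = 0
  T: −2·[ζ_1]_T − 2·[λ]_T − 2·[f]_T = −2·(-1) − 2·(2) − 2·(-1) = 0
All base exponents vanish — dimensionless.

yes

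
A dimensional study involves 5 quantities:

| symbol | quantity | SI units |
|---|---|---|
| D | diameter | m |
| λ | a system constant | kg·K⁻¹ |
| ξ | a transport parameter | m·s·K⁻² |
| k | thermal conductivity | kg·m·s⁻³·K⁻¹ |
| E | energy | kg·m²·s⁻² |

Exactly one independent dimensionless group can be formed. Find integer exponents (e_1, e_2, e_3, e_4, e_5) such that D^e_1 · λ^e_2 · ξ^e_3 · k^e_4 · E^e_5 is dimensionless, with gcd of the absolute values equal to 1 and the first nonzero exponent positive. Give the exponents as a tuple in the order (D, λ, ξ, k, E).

(4, 1, -1, 1, -2)

M: e_1·(0) + e_2·(1) + e_3·(0) + e_4·(1) + e_5·(1) = 0
L: e_1·(1) + e_2·(0) + e_3·(1) + e_4·(1) + e_5·(2) = 0
T: e_1·(0) + e_2·(0) + e_3·(1) + e_4·(-3) + e_5·(-2) = 0
Θ: e_1·(0) + e_2·(-1) + e_3·(-2) + e_4·(-1) + e_5·(0) = 0
Solving this homogeneous linear system for the smallest-integer solution (first nonzero entry positive) gives (4, 1, -1, 1, -2).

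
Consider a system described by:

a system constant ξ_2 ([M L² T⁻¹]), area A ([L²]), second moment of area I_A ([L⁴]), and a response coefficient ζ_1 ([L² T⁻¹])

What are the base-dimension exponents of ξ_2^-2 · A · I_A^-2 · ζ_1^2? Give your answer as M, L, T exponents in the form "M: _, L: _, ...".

M: -2, L: -6, T: 0

Collect each base-dimension exponent across the product:
  M: −2·(1) + (0) − 2·(0) + 2·(0) = -2
  L: −2·(2) + (2) − 2·(4) + 2·(2) = -6
  T: −2·(-1) + (0) − 2·(0) + 2·(-1) = 0
So the dimensions are [M⁻² L⁻⁶].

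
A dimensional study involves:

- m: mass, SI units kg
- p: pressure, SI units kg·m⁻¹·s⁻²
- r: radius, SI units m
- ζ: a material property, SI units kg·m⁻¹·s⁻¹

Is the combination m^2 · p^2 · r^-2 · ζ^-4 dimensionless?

Sum the exponent of each base dimension across the product:
  M: 2·[m]_M + 2·[p]_M − 2·[r]_M − 4·[ζ]_M = 2·(1) + 2·(1) − 2·(0) − 4·(1) = 0
  L: 2·[m]_L + 2·[p]_L − 2·[r]_L − 4·[ζ]_L = 2·(0) + 2·(-1) − 2·(1) − 4·(-1) = 0
  T: 2·[m]_T + 2·[p]_T − 2·[r]_T − 4·[ζ]_T = 2·(0) + 2·(-2) − 2·(0) − 4·(-1) = 0
All base exponents vanish — dimensionless.

yes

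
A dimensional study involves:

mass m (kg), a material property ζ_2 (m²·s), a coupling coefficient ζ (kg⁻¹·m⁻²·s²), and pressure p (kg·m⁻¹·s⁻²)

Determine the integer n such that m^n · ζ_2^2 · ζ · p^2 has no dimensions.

-1

Balance the M exponent: (1)·n from m, plus 2·(0) + (-1) + 2·(1) = 1 from the rest, must sum to zero.
n + 1 = 0, so n = -1.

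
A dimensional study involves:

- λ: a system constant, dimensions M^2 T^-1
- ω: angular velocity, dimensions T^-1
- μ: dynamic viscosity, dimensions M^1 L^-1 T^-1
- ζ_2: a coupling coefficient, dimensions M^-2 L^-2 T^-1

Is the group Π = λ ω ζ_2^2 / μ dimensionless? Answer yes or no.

no

Sum the exponent of each base dimension across the product:
  M: [λ]_M + [ω]_M − [μ]_M + 2·[ζ_2]_M = (2) + (0) − (1) + 2·(-2) = -3
  L: [λ]_L + [ω]_L − [μ]_L + 2·[ζ_2]_L = (0) + (0) − (-1) + 2·(-2) = -3
  T: [λ]_T + [ω]_T − [μ]_T + 2·[ζ_2]_T = (-1) + (-1) − (-1) + 2·(-1) = -3
Net dimensions [M⁻³ L⁻³ T⁻³] ≠ [1] — not dimensionless.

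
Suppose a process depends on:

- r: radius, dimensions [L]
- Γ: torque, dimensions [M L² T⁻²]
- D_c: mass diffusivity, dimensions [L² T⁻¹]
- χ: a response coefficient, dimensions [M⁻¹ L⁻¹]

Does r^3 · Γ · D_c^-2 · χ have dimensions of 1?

Sum the exponent of each base dimension across the product:
  M: 3·[r]_M + [Γ]_M − 2·[D_c]_M + [χ]_M = 3·(0) + (1) − 2·(0) + (-1) = 0
  L: 3·[r]_L + [Γ]_L − 2·[D_c]_L + [χ]_L = 3·(1) + (2) − 2·(2) + (-1) = 0
  T: 3·[r]_T + [Γ]_T − 2·[D_c]_T + [χ]_T = 3·(0) + (-2) − 2·(-1) + (0) = 0
All base exponents vanish — dimensionless.

yes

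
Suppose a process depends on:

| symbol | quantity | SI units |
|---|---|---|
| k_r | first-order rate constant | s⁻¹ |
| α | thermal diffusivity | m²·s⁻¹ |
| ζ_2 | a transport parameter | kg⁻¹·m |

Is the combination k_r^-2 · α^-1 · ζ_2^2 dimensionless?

Sum the exponent of each base dimension across the product:
  M: −2·[k_r]_M − [α]_M + 2·[ζ_2]_M = −2·(0) − (0) + 2·(-1) = -2
  L: −2·[k_r]_L − [α]_L + 2·[ζ_2]_L = −2·(0) − (2) + 2·(1) = 0
  T: −2·[k_r]_T − [α]_T + 2·[ζ_2]_T = −2·(-1) − (-1) + 2·(0) = 3
Net dimensions [M⁻² T³] ≠ [1] — not dimensionless.

no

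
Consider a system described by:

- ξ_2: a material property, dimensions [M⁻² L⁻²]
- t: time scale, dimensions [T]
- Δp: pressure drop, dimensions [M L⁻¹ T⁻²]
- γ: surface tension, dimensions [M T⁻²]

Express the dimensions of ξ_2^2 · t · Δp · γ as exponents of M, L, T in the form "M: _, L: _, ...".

Collect each base-dimension exponent across the product:
  M: 2·(-2) + (0) + (1) + (1) = -2
  L: 2·(-2) + (0) + (-1) + (0) = -5
  T: 2·(0) + (1) + (-2) + (-2) = -3
So the dimensions are [M⁻² L⁻⁵ T⁻³].

M: -2, L: -5, T: -3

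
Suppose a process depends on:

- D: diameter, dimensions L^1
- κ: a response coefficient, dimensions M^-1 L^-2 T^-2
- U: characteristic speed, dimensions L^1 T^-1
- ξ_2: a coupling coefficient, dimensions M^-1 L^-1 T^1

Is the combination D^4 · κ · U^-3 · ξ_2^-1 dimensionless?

Sum the exponent of each base dimension across the product:
  M: 4·[D]_M + [κ]_M − 3·[U]_M − [ξ_2]_M = 4·(0) + (-1) − 3·(0) − (-1) = 0
  L: 4·[D]_L + [κ]_L − 3·[U]_L − [ξ_2]_L = 4·(1) + (-2) − 3·(1) − (-1) = 0
  T: 4·[D]_T + [κ]_T − 3·[U]_T − [ξ_2]_T = 4·(0) + (-2) − 3·(-1) − (1) = 0
All base exponents vanish — dimensionless.

yes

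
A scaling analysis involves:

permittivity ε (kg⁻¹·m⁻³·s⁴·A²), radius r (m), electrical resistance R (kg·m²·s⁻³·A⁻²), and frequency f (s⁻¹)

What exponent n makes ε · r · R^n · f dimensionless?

Balance the M exponent: (1)·n from R, plus (-1) + (0) + (0) = -1 from the rest, must sum to zero.
n − 1 = 0, so n = 1.

1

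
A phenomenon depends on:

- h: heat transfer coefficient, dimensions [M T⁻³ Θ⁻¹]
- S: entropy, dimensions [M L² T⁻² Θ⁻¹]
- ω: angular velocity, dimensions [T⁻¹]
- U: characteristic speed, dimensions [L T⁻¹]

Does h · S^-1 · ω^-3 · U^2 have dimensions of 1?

yes

Sum the exponent of each base dimension across the product:
  M: [h]_M − [S]_M − 3·[ω]_M + 2·[U]_M = (1) − (1) − 3·(0) + 2·(0) = 0
  L: [h]_L − [S]_L − 3·[ω]_L + 2·[U]_L = (0) − (2) − 3·(0) + 2·(1) = 0
  T: [h]_T − [S]_T − 3·[ω]_T + 2·[U]_T = (-3) − (-2) − 3·(-1) + 2·(-1) = 0
  Θ: [h]_Θ − [S]_Θ − 3·[ω]_Θ + 2·[U]_Θ = (-1) − (-1) − 3·(0) + 2·(0) = 0
All base exponents vanish — dimensionless.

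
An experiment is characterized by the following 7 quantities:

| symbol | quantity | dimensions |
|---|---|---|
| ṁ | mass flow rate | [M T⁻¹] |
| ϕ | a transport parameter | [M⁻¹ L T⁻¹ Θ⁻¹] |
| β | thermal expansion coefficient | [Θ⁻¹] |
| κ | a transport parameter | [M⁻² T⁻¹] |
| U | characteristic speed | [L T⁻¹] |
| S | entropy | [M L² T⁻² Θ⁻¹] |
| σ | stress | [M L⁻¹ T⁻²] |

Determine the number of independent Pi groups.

3

There are 7 variables and 4 base dimensions (M, L, T, Θ).
The dimension matrix has rank 4.
Independent dimensionless groups: 7 − 4 = 3.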